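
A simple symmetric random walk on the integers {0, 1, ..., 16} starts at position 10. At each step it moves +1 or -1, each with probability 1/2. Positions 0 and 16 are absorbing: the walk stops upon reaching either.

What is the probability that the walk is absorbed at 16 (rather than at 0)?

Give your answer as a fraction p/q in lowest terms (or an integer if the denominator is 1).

Symmetric walk (p = 1/2): the harmonic-function argument gives P(hit 16 before 0 | start at 10) = a/N.
P = 10/16 = 5/8

Answer: 5/8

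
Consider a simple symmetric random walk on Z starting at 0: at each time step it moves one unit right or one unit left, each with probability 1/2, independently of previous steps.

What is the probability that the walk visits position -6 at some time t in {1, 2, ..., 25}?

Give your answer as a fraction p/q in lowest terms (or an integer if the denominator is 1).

Answer: 962689/4194304

Derivation:
Count via complement. Let g(t,s) = #length-t paths at position s with S_1..S_t all ≠ -6.
g(t,s) = g(t-1,s-1) + g(t-1,s+1) for s ≠ -6; g(t,-6) = 0.
t=0: g(0,0)=1
t=1: g(1,-1)=1 g(1,1)=1
t=2: g(2,-2)=1 g(2,0)=2 g(2,2)=1
t=3: g(3,-3)=1 g(3,-1)=3 g(3,1)=3 g(3,3)=1
t=4: g(4,-4)=1 g(4,-2)=4 g(4,0)=6 g(4,2)=4 g(4,4)=1
t=5: g(5,-5)=1 g(5,-3)=5 g(5,-1)=10 g(5,1)=10 g(5,3)=5 g(5,5)=1
t=6: g(6,-4)=6 g(6,-2)=15 g(6,0)=20 g(6,2)=15 g(6,4)=6 g(6,6)=1
t=7: g(7,-5)=6 g(7,-3)=21 g(7,-1)=35 g(7,1)=35 g(7,3)=21 g(7,5)=7 g(7,7)=1
t=8: g(8,-4)=27 g(8,-2)=56 g(8,0)=70 g(8,2)=56 g(8,4)=28 g(8,6)=8 g(8,8)=1
t=9: g(9,-5)=27 g(9,-3)=83 g(9,-1)=126 g(9,1)=126 g(9,3)=84 g(9,5)=36 g(9,7)=9 g(9,9)=1
t=10: g(10,-4)=110 g(10,-2)=209 g(10,0)=252 g(10,2)=210 g(10,4)=120 g(10,6)=45 g(10,8)=10 g(10,10)=1
t=11: g(11,-5)=110 g(11,-3)=319 g(11,-1)=461 g(11,1)=462 g(11,3)=330 g(11,5)=165 g(11,7)=55 g(11,9)=11 g(11,11)=1
t=12: g(12,-4)=429 g(12,-2)=780 g(12,0)=923 g(12,2)=792 g(12,4)=495 g(12,6)=220 g(12,8)=66 g(12,10)=12 g(12,12)=1
t=13: g(13,-5)=429 g(13,-3)=1209 g(13,-1)=1703 g(13,1)=1715 g(13,3)=1287 g(13,5)=715 g(13,7)=286 g(13,9)=78 g(13,11)=13 g(13,13)=1
t=14: g(14,-4)=1638 g(14,-2)=2912 g(14,0)=3418 g(14,2)=3002 g(14,4)=2002 g(14,6)=1001 g(14,8)=364 g(14,10)=91 g(14,12)=14 g(14,14)=1
t=15: g(15,-5)=1638 g(15,-3)=4550 g(15,-1)=6330 g(15,1)=6420 g(15,3)=5004 g(15,5)=3003 g(15,7)=1365 g(15,9)=455 g(15,11)=105 g(15,13)=15 g(15,15)=1
t=16: g(16,-4)=6188 g(16,-2)=10880 g(16,0)=12750 g(16,2)=11424 g(16,4)=8007 g(16,6)=4368 g(16,8)=1820 g(16,10)=560 g(16,12)=120 g(16,14)=16 g(16,16)=1
t=17: g(17,-5)=6188 g(17,-3)=17068 g(17,-1)=23630 g(17,1)=24174 g(17,3)=19431 g(17,5)=12375 g(17,7)=6188 g(17,9)=2380 g(17,11)=680 g(17,13)=136 g(17,15)=17 g(17,17)=1
t=18: g(18,-4)=23256 g(18,-2)=40698 g(18,0)=47804 g(18,2)=43605 g(18,4)=31806 g(18,6)=18563 g(18,8)=8568 g(18,10)=3060 g(18,12)=816 g(18,14)=153 g(18,16)=18 g(18,18)=1
t=19: g(19,-5)=23256 g(19,-3)=63954 g(19,-1)=88502 g(19,1)=91409 g(19,3)=75411 g(19,5)=50369 g(19,7)=27131 g(19,9)=11628 g(19,11)=3876 g(19,13)=969 g(19,15)=171 g(19,17)=19 g(19,19)=1
t=20: g(20,-4)=87210 g(20,-2)=152456 g(20,0)=179911 g(20,2)=166820 g(20,4)=125780 g(20,6)=77500 g(20,8)=38759 g(20,10)=15504 g(20,12)=4845 g(20,14)=1140 g(20,16)=190 g(20,18)=20 g(20,20)=1
t=21: g(21,-5)=87210 g(21,-3)=239666 g(21,-1)=332367 g(21,1)=346731 g(21,3)=292600 g(21,5)=203280 g(21,7)=116259 g(21,9)=54263 g(21,11)=20349 g(21,13)=5985 g(21,15)=1330 g(21,17)=210 g(21,19)=21 g(21,21)=1
t=22: g(22,-4)=326876 g(22,-2)=572033 g(22,0)=679098 g(22,2)=639331 g(22,4)=495880 g(22,6)=319539 g(22,8)=170522 g(22,10)=74612 g(22,12)=26334 g(22,14)=7315 g(22,16)=1540 g(22,18)=231 g(22,20)=22 g(22,22)=1
t=23: g(23,-5)=326876 g(23,-3)=898909 g(23,-1)=1251131 g(23,1)=1318429 g(23,3)=1135211 g(23,5)=815419 g(23,7)=490061 g(23,9)=245134 g(23,11)=100946 g(23,13)=33649 g(23,15)=8855 g(23,17)=1771 g(23,19)=253 g(23,21)=23 g(23,23)=1
t=24: g(24,-4)=1225785 g(24,-2)=2150040 g(24,0)=2569560 g(24,2)=2453640 g(24,4)=1950630 g(24,6)=1305480 g(24,8)=735195 g(24,10)=346080 g(24,12)=134595 g(24,14)=42504 g(24,16)=10626 g(24,18)=2024 g(24,20)=276 g(24,22)=24 g(24,24)=1
t=25: g(25,-5)=1225785 g(25,-3)=3375825 g(25,-1)=4719600 g(25,1)=5023200 g(25,3)=4404270 g(25,5)=3256110 g(25,7)=2040675 g(25,9)=1081275 g(25,11)=480675 g(25,13)=177099 g(25,15)=53130 g(25,17)=12650 g(25,19)=2300 g(25,21)=300 g(25,23)=25 g(25,25)=1
Paths never hitting -6: Σ_s g(25,s) = 25852920
Paths hitting -6: 2^25 - 25852920 = 7701512
P = 7701512/33554432 = 962689/4194304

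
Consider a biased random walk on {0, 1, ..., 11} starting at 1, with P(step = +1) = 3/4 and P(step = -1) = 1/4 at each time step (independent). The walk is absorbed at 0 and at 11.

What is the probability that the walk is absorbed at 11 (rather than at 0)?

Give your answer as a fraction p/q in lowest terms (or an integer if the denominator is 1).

Answer: 59049/88573

Derivation:
Biased walk: p = 3/4, q = 1/4, r = q/p = 1/3
Gambler's ruin: P(hit 11 before 0 | start at 1) = (1 - r^a)/(1 - r^N)
r^1 = 1/3; r^11 = 1/177147
P = (1 - 1/3) / (1 - 1/177147) = 2/3 / 177146/177147 = 59049/88573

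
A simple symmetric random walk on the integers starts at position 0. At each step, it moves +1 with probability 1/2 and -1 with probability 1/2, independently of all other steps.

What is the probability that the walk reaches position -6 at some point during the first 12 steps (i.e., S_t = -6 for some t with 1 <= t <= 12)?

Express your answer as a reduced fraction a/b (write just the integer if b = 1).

Answer: 189/2048

Derivation:
Count via complement. Let g(t,s) = #length-t paths at position s with S_1..S_t all ≠ -6.
g(t,s) = g(t-1,s-1) + g(t-1,s+1) for s ≠ -6; g(t,-6) = 0.
t=0: g(0,0)=1
t=1: g(1,-1)=1 g(1,1)=1
t=2: g(2,-2)=1 g(2,0)=2 g(2,2)=1
t=3: g(3,-3)=1 g(3,-1)=3 g(3,1)=3 g(3,3)=1
t=4: g(4,-4)=1 g(4,-2)=4 g(4,0)=6 g(4,2)=4 g(4,4)=1
t=5: g(5,-5)=1 g(5,-3)=5 g(5,-1)=10 g(5,1)=10 g(5,3)=5 g(5,5)=1
t=6: g(6,-4)=6 g(6,-2)=15 g(6,0)=20 g(6,2)=15 g(6,4)=6 g(6,6)=1
t=7: g(7,-5)=6 g(7,-3)=21 g(7,-1)=35 g(7,1)=35 g(7,3)=21 g(7,5)=7 g(7,7)=1
t=8: g(8,-4)=27 g(8,-2)=56 g(8,0)=70 g(8,2)=56 g(8,4)=28 g(8,6)=8 g(8,8)=1
t=9: g(9,-5)=27 g(9,-3)=83 g(9,-1)=126 g(9,1)=126 g(9,3)=84 g(9,5)=36 g(9,7)=9 g(9,9)=1
t=10: g(10,-4)=110 g(10,-2)=209 g(10,0)=252 g(10,2)=210 g(10,4)=120 g(10,6)=45 g(10,8)=10 g(10,10)=1
t=11: g(11,-5)=110 g(11,-3)=319 g(11,-1)=461 g(11,1)=462 g(11,3)=330 g(11,5)=165 g(11,7)=55 g(11,9)=11 g(11,11)=1
t=12: g(12,-4)=429 g(12,-2)=780 g(12,0)=923 g(12,2)=792 g(12,4)=495 g(12,6)=220 g(12,8)=66 g(12,10)=12 g(12,12)=1
Paths never hitting -6: Σ_s g(12,s) = 3718
Paths hitting -6: 2^12 - 3718 = 378
P = 378/4096 = 189/2048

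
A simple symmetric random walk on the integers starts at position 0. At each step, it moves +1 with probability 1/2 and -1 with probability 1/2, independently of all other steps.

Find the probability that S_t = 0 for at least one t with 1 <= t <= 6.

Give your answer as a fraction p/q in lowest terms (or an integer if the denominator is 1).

Answer: 11/16

Derivation:
Count via complement. Let g(t,s) = #length-t paths at position s with S_1..S_t all ≠ 0.
g(t,s) = g(t-1,s-1) + g(t-1,s+1) for s ≠ 0; g(t,0) = 0.
t=0: g(0,0)=1
t=1: g(1,-1)=1 g(1,1)=1
t=2: g(2,-2)=1 g(2,2)=1
t=3: g(3,-3)=1 g(3,-1)=1 g(3,1)=1 g(3,3)=1
t=4: g(4,-4)=1 g(4,-2)=2 g(4,2)=2 g(4,4)=1
t=5: g(5,-5)=1 g(5,-3)=3 g(5,-1)=2 g(5,1)=2 g(5,3)=3 g(5,5)=1
t=6: g(6,-6)=1 g(6,-4)=4 g(6,-2)=5 g(6,2)=5 g(6,4)=4 g(6,6)=1
Paths never hitting 0: Σ_s g(6,s) = 20
Paths hitting 0: 2^6 - 20 = 44
P = 44/64 = 11/16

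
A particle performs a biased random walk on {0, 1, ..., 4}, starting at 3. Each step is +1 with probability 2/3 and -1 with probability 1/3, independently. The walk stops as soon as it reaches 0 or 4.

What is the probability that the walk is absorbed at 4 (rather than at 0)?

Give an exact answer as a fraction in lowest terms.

Biased walk: p = 2/3, q = 1/3, r = q/p = 1/2
Gambler's ruin: P(hit 4 before 0 | start at 3) = (1 - r^a)/(1 - r^N)
r^3 = 1/8; r^4 = 1/16
P = (1 - 1/8) / (1 - 1/16) = 7/8 / 15/16 = 14/15

Answer: 14/15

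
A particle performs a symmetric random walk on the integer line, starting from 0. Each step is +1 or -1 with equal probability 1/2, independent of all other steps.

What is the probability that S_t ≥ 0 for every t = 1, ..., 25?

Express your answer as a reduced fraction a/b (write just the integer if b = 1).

Let f(t,s) = #length-t paths at position s with S_1..S_t all ≥ 0.
f(t,s) = f(t-1,s-1) + f(t-1,s+1) for s ≥ 0; f(t,s) = 0 for s < 0.
t=0: f(0,0)=1
t=1: f(1,1)=1
t=2: f(2,0)=1 f(2,2)=1
t=3: f(3,1)=2 f(3,3)=1
t=4: f(4,0)=2 f(4,2)=3 f(4,4)=1
t=5: f(5,1)=5 f(5,3)=4 f(5,5)=1
t=6: f(6,0)=5 f(6,2)=9 f(6,4)=5 f(6,6)=1
t=7: f(7,1)=14 f(7,3)=14 f(7,5)=6 f(7,7)=1
t=8: f(8,0)=14 f(8,2)=28 f(8,4)=20 f(8,6)=7 f(8,8)=1
t=9: f(9,1)=42 f(9,3)=48 f(9,5)=27 f(9,7)=8 f(9,9)=1
t=10: f(10,0)=42 f(10,2)=90 f(10,4)=75 f(10,6)=35 f(10,8)=9 f(10,10)=1
t=11: f(11,1)=132 f(11,3)=165 f(11,5)=110 f(11,7)=44 f(11,9)=10 f(11,11)=1
t=12: f(12,0)=132 f(12,2)=297 f(12,4)=275 f(12,6)=154 f(12,8)=54 f(12,10)=11 f(12,12)=1
t=13: f(13,1)=429 f(13,3)=572 f(13,5)=429 f(13,7)=208 f(13,9)=65 f(13,11)=12 f(13,13)=1
t=14: f(14,0)=429 f(14,2)=1001 f(14,4)=1001 f(14,6)=637 f(14,8)=273 f(14,10)=77 f(14,12)=13 f(14,14)=1
t=15: f(15,1)=1430 f(15,3)=2002 f(15,5)=1638 f(15,7)=910 f(15,9)=350 f(15,11)=90 f(15,13)=14 f(15,15)=1
t=16: f(16,0)=1430 f(16,2)=3432 f(16,4)=3640 f(16,6)=2548 f(16,8)=1260 f(16,10)=440 f(16,12)=104 f(16,14)=15 f(16,16)=1
t=17: f(17,1)=4862 f(17,3)=7072 f(17,5)=6188 f(17,7)=3808 f(17,9)=1700 f(17,11)=544 f(17,13)=119 f(17,15)=16 f(17,17)=1
t=18: f(18,0)=4862 f(18,2)=11934 f(18,4)=13260 f(18,6)=9996 f(18,8)=5508 f(18,10)=2244 f(18,12)=663 f(18,14)=135 f(18,16)=17 f(18,18)=1
t=19: f(19,1)=16796 f(19,3)=25194 f(19,5)=23256 f(19,7)=15504 f(19,9)=7752 f(19,11)=2907 f(19,13)=798 f(19,15)=152 f(19,17)=18 f(19,19)=1
t=20: f(20,0)=16796 f(20,2)=41990 f(20,4)=48450 f(20,6)=38760 f(20,8)=23256 f(20,10)=10659 f(20,12)=3705 f(20,14)=950 f(20,16)=170 f(20,18)=19 f(20,20)=1
t=21: f(21,1)=58786 f(21,3)=90440 f(21,5)=87210 f(21,7)=62016 f(21,9)=33915 f(21,11)=14364 f(21,13)=4655 f(21,15)=1120 f(21,17)=189 f(21,19)=20 f(21,21)=1
t=22: f(22,0)=58786 f(22,2)=149226 f(22,4)=177650 f(22,6)=149226 f(22,8)=95931 f(22,10)=48279 f(22,12)=19019 f(22,14)=5775 f(22,16)=1309 f(22,18)=209 f(22,20)=21 f(22,22)=1
t=23: f(23,1)=208012 f(23,3)=326876 f(23,5)=326876 f(23,7)=245157 f(23,9)=144210 f(23,11)=67298 f(23,13)=24794 f(23,15)=7084 f(23,17)=1518 f(23,19)=230 f(23,21)=22 f(23,23)=1
t=24: f(24,0)=208012 f(24,2)=534888 f(24,4)=653752 f(24,6)=572033 f(24,8)=389367 f(24,10)=211508 f(24,12)=92092 f(24,14)=31878 f(24,16)=8602 f(24,18)=1748 f(24,20)=252 f(24,22)=23 f(24,24)=1
t=25: f(25,1)=742900 f(25,3)=1188640 f(25,5)=1225785 f(25,7)=961400 f(25,9)=600875 f(25,11)=303600 f(25,13)=123970 f(25,15)=40480 f(25,17)=10350 f(25,19)=2000 f(25,21)=275 f(25,23)=24 f(25,25)=1
Σ_s f(25,s) = 5200300
P = 5200300/33554432 = 1300075/8388608

Answer: 1300075/8388608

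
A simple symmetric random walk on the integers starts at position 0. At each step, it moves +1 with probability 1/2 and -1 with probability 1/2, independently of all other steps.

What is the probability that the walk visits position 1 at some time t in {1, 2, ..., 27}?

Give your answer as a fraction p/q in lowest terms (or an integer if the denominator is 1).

Answer: 28539857/33554432

Derivation:
Count via complement. Let g(t,s) = #length-t paths at position s with S_1..S_t all ≠ 1.
g(t,s) = g(t-1,s-1) + g(t-1,s+1) for s ≠ 1; g(t,1) = 0.
t=0: g(0,0)=1
t=1: g(1,-1)=1
t=2: g(2,-2)=1 g(2,0)=1
t=3: g(3,-3)=1 g(3,-1)=2
t=4: g(4,-4)=1 g(4,-2)=3 g(4,0)=2
t=5: g(5,-5)=1 g(5,-3)=4 g(5,-1)=5
t=6: g(6,-6)=1 g(6,-4)=5 g(6,-2)=9 g(6,0)=5
t=7: g(7,-7)=1 g(7,-5)=6 g(7,-3)=14 g(7,-1)=14
t=8: g(8,-8)=1 g(8,-6)=7 g(8,-4)=20 g(8,-2)=28 g(8,0)=14
t=9: g(9,-9)=1 g(9,-7)=8 g(9,-5)=27 g(9,-3)=48 g(9,-1)=42
t=10: g(10,-10)=1 g(10,-8)=9 g(10,-6)=35 g(10,-4)=75 g(10,-2)=90 g(10,0)=42
t=11: g(11,-11)=1 g(11,-9)=10 g(11,-7)=44 g(11,-5)=110 g(11,-3)=165 g(11,-1)=132
t=12: g(12,-12)=1 g(12,-10)=11 g(12,-8)=54 g(12,-6)=154 g(12,-4)=275 g(12,-2)=297 g(12,0)=132
t=13: g(13,-13)=1 g(13,-11)=12 g(13,-9)=65 g(13,-7)=208 g(13,-5)=429 g(13,-3)=572 g(13,-1)=429
t=14: g(14,-14)=1 g(14,-12)=13 g(14,-10)=77 g(14,-8)=273 g(14,-6)=637 g(14,-4)=1001 g(14,-2)=1001 g(14,0)=429
t=15: g(15,-15)=1 g(15,-13)=14 g(15,-11)=90 g(15,-9)=350 g(15,-7)=910 g(15,-5)=1638 g(15,-3)=2002 g(15,-1)=1430
t=16: g(16,-16)=1 g(16,-14)=15 g(16,-12)=104 g(16,-10)=440 g(16,-8)=1260 g(16,-6)=2548 g(16,-4)=3640 g(16,-2)=3432 g(16,0)=1430
t=17: g(17,-17)=1 g(17,-15)=16 g(17,-13)=119 g(17,-11)=544 g(17,-9)=1700 g(17,-7)=3808 g(17,-5)=6188 g(17,-3)=7072 g(17,-1)=4862
t=18: g(18,-18)=1 g(18,-16)=17 g(18,-14)=135 g(18,-12)=663 g(18,-10)=2244 g(18,-8)=5508 g(18,-6)=9996 g(18,-4)=13260 g(18,-2)=11934 g(18,0)=4862
t=19: g(19,-19)=1 g(19,-17)=18 g(19,-15)=152 g(19,-13)=798 g(19,-11)=2907 g(19,-9)=7752 g(19,-7)=15504 g(19,-5)=23256 g(19,-3)=25194 g(19,-1)=16796
t=20: g(20,-20)=1 g(20,-18)=19 g(20,-16)=170 g(20,-14)=950 g(20,-12)=3705 g(20,-10)=10659 g(20,-8)=23256 g(20,-6)=38760 g(20,-4)=48450 g(20,-2)=41990 g(20,0)=16796
t=21: g(21,-21)=1 g(21,-19)=20 g(21,-17)=189 g(21,-15)=1120 g(21,-13)=4655 g(21,-11)=14364 g(21,-9)=33915 g(21,-7)=62016 g(21,-5)=87210 g(21,-3)=90440 g(21,-1)=58786
t=22: g(22,-22)=1 g(22,-20)=21 g(22,-18)=209 g(22,-16)=1309 g(22,-14)=5775 g(22,-12)=19019 g(22,-10)=48279 g(22,-8)=95931 g(22,-6)=149226 g(22,-4)=177650 g(22,-2)=149226 g(22,0)=58786
t=23: g(23,-23)=1 g(23,-21)=22 g(23,-19)=230 g(23,-17)=1518 g(23,-15)=7084 g(23,-13)=24794 g(23,-11)=67298 g(23,-9)=144210 g(23,-7)=245157 g(23,-5)=326876 g(23,-3)=326876 g(23,-1)=208012
t=24: g(24,-24)=1 g(24,-22)=23 g(24,-20)=252 g(24,-18)=1748 g(24,-16)=8602 g(24,-14)=31878 g(24,-12)=92092 g(24,-10)=211508 g(24,-8)=389367 g(24,-6)=572033 g(24,-4)=653752 g(24,-2)=534888 g(24,0)=208012
t=25: g(25,-25)=1 g(25,-23)=24 g(25,-21)=275 g(25,-19)=2000 g(25,-17)=10350 g(25,-15)=40480 g(25,-13)=123970 g(25,-11)=303600 g(25,-9)=600875 g(25,-7)=961400 g(25,-5)=1225785 g(25,-3)=1188640 g(25,-1)=742900
t=26: g(26,-26)=1 g(26,-24)=25 g(26,-22)=299 g(26,-20)=2275 g(26,-18)=12350 g(26,-16)=50830 g(26,-14)=164450 g(26,-12)=427570 g(26,-10)=904475 g(26,-8)=1562275 g(26,-6)=2187185 g(26,-4)=2414425 g(26,-2)=1931540 g(26,0)=742900
t=27: g(27,-27)=1 g(27,-25)=26 g(27,-23)=324 g(27,-21)=2574 g(27,-19)=14625 g(27,-17)=63180 g(27,-15)=215280 g(27,-13)=592020 g(27,-11)=1332045 g(27,-9)=2466750 g(27,-7)=3749460 g(27,-5)=4601610 g(27,-3)=4345965 g(27,-1)=2674440
Paths never hitting 1: Σ_s g(27,s) = 20058300
Paths hitting 1: 2^27 - 20058300 = 114159428
P = 114159428/134217728 = 28539857/33554432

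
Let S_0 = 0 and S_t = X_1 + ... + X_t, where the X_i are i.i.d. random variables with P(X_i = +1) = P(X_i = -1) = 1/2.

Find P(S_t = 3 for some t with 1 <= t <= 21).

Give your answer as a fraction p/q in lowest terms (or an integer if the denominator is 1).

Count via complement. Let g(t,s) = #length-t paths at position s with S_1..S_t all ≠ 3.
g(t,s) = g(t-1,s-1) + g(t-1,s+1) for s ≠ 3; g(t,3) = 0.
t=0: g(0,0)=1
t=1: g(1,-1)=1 g(1,1)=1
t=2: g(2,-2)=1 g(2,0)=2 g(2,2)=1
t=3: g(3,-3)=1 g(3,-1)=3 g(3,1)=3
t=4: g(4,-4)=1 g(4,-2)=4 g(4,0)=6 g(4,2)=3
t=5: g(5,-5)=1 g(5,-3)=5 g(5,-1)=10 g(5,1)=9
t=6: g(6,-6)=1 g(6,-4)=6 g(6,-2)=15 g(6,0)=19 g(6,2)=9
t=7: g(7,-7)=1 g(7,-5)=7 g(7,-3)=21 g(7,-1)=34 g(7,1)=28
t=8: g(8,-8)=1 g(8,-6)=8 g(8,-4)=28 g(8,-2)=55 g(8,0)=62 g(8,2)=28
t=9: g(9,-9)=1 g(9,-7)=9 g(9,-5)=36 g(9,-3)=83 g(9,-1)=117 g(9,1)=90
t=10: g(10,-10)=1 g(10,-8)=10 g(10,-6)=45 g(10,-4)=119 g(10,-2)=200 g(10,0)=207 g(10,2)=90
t=11: g(11,-11)=1 g(11,-9)=11 g(11,-7)=55 g(11,-5)=164 g(11,-3)=319 g(11,-1)=407 g(11,1)=297
t=12: g(12,-12)=1 g(12,-10)=12 g(12,-8)=66 g(12,-6)=219 g(12,-4)=483 g(12,-2)=726 g(12,0)=704 g(12,2)=297
t=13: g(13,-13)=1 g(13,-11)=13 g(13,-9)=78 g(13,-7)=285 g(13,-5)=702 g(13,-3)=1209 g(13,-1)=1430 g(13,1)=1001
t=14: g(14,-14)=1 g(14,-12)=14 g(14,-10)=91 g(14,-8)=363 g(14,-6)=987 g(14,-4)=1911 g(14,-2)=2639 g(14,0)=2431 g(14,2)=1001
t=15: g(15,-15)=1 g(15,-13)=15 g(15,-11)=105 g(15,-9)=454 g(15,-7)=1350 g(15,-5)=2898 g(15,-3)=4550 g(15,-1)=5070 g(15,1)=3432
t=16: g(16,-16)=1 g(16,-14)=16 g(16,-12)=120 g(16,-10)=559 g(16,-8)=1804 g(16,-6)=4248 g(16,-4)=7448 g(16,-2)=9620 g(16,0)=8502 g(16,2)=3432
t=17: g(17,-17)=1 g(17,-15)=17 g(17,-13)=136 g(17,-11)=679 g(17,-9)=2363 g(17,-7)=6052 g(17,-5)=11696 g(17,-3)=17068 g(17,-1)=18122 g(17,1)=11934
t=18: g(18,-18)=1 g(18,-16)=18 g(18,-14)=153 g(18,-12)=815 g(18,-10)=3042 g(18,-8)=8415 g(18,-6)=17748 g(18,-4)=28764 g(18,-2)=35190 g(18,0)=30056 g(18,2)=11934
t=19: g(19,-19)=1 g(19,-17)=19 g(19,-15)=171 g(19,-13)=968 g(19,-11)=3857 g(19,-9)=11457 g(19,-7)=26163 g(19,-5)=46512 g(19,-3)=63954 g(19,-1)=65246 g(19,1)=41990
t=20: g(20,-20)=1 g(20,-18)=20 g(20,-16)=190 g(20,-14)=1139 g(20,-12)=4825 g(20,-10)=15314 g(20,-8)=37620 g(20,-6)=72675 g(20,-4)=110466 g(20,-2)=129200 g(20,0)=107236 g(20,2)=41990
t=21: g(21,-21)=1 g(21,-19)=21 g(21,-17)=210 g(21,-15)=1329 g(21,-13)=5964 g(21,-11)=20139 g(21,-9)=52934 g(21,-7)=110295 g(21,-5)=183141 g(21,-3)=239666 g(21,-1)=236436 g(21,1)=149226
Paths never hitting 3: Σ_s g(21,s) = 999362
Paths hitting 3: 2^21 - 999362 = 1097790
P = 1097790/2097152 = 548895/1048576

Answer: 548895/1048576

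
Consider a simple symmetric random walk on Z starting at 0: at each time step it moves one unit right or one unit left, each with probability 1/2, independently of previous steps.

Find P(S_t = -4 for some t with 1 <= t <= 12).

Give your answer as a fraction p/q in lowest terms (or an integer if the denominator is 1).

Answer: 1093/4096

Derivation:
Count via complement. Let g(t,s) = #length-t paths at position s with S_1..S_t all ≠ -4.
g(t,s) = g(t-1,s-1) + g(t-1,s+1) for s ≠ -4; g(t,-4) = 0.
t=0: g(0,0)=1
t=1: g(1,-1)=1 g(1,1)=1
t=2: g(2,-2)=1 g(2,0)=2 g(2,2)=1
t=3: g(3,-3)=1 g(3,-1)=3 g(3,1)=3 g(3,3)=1
t=4: g(4,-2)=4 g(4,0)=6 g(4,2)=4 g(4,4)=1
t=5: g(5,-3)=4 g(5,-1)=10 g(5,1)=10 g(5,3)=5 g(5,5)=1
t=6: g(6,-2)=14 g(6,0)=20 g(6,2)=15 g(6,4)=6 g(6,6)=1
t=7: g(7,-3)=14 g(7,-1)=34 g(7,1)=35 g(7,3)=21 g(7,5)=7 g(7,7)=1
t=8: g(8,-2)=48 g(8,0)=69 g(8,2)=56 g(8,4)=28 g(8,6)=8 g(8,8)=1
t=9: g(9,-3)=48 g(9,-1)=117 g(9,1)=125 g(9,3)=84 g(9,5)=36 g(9,7)=9 g(9,9)=1
t=10: g(10,-2)=165 g(10,0)=242 g(10,2)=209 g(10,4)=120 g(10,6)=45 g(10,8)=10 g(10,10)=1
t=11: g(11,-3)=165 g(11,-1)=407 g(11,1)=451 g(11,3)=329 g(11,5)=165 g(11,7)=55 g(11,9)=11 g(11,11)=1
t=12: g(12,-2)=572 g(12,0)=858 g(12,2)=780 g(12,4)=494 g(12,6)=220 g(12,8)=66 g(12,10)=12 g(12,12)=1
Paths never hitting -4: Σ_s g(12,s) = 3003
Paths hitting -4: 2^12 - 3003 = 1093
P = 1093/4096 = 1093/4096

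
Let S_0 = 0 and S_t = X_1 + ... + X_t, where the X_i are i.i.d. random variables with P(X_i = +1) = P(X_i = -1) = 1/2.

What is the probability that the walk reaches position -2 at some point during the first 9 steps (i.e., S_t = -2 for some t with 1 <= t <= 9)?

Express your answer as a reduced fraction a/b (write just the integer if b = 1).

Answer: 65/128

Derivation:
Count via complement. Let g(t,s) = #length-t paths at position s with S_1..S_t all ≠ -2.
g(t,s) = g(t-1,s-1) + g(t-1,s+1) for s ≠ -2; g(t,-2) = 0.
t=0: g(0,0)=1
t=1: g(1,-1)=1 g(1,1)=1
t=2: g(2,0)=2 g(2,2)=1
t=3: g(3,-1)=2 g(3,1)=3 g(3,3)=1
t=4: g(4,0)=5 g(4,2)=4 g(4,4)=1
t=5: g(5,-1)=5 g(5,1)=9 g(5,3)=5 g(5,5)=1
t=6: g(6,0)=14 g(6,2)=14 g(6,4)=6 g(6,6)=1
t=7: g(7,-1)=14 g(7,1)=28 g(7,3)=20 g(7,5)=7 g(7,7)=1
t=8: g(8,0)=42 g(8,2)=48 g(8,4)=27 g(8,6)=8 g(8,8)=1
t=9: g(9,-1)=42 g(9,1)=90 g(9,3)=75 g(9,5)=35 g(9,7)=9 g(9,9)=1
Paths never hitting -2: Σ_s g(9,s) = 252
Paths hitting -2: 2^9 - 252 = 260
P = 260/512 = 65/128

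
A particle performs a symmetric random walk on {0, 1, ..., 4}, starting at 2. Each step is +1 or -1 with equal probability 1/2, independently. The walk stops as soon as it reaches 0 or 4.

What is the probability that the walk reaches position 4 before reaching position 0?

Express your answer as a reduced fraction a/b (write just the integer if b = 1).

Answer: 1/2

Derivation:
Symmetric walk (p = 1/2): the harmonic-function argument gives P(hit 4 before 0 | start at 2) = a/N.
P = 2/4 = 1/2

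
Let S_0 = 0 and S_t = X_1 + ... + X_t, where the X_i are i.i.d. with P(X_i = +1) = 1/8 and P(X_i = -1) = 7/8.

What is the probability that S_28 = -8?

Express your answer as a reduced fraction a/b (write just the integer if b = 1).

To reach position -8 after 28 steps: need 10 steps of +1 and 18 steps of -1.
Number of such sequences: C(28,10) = 13123110
Each has probability (1/8)^10 · (7/8)^18 = 1628413597910449/19342813113834066795298816
P = 13123110 · 1628413597910449/19342813113834066795298816 = 10684925385437296188195/9671406556917033397649408

Answer: 10684925385437296188195/9671406556917033397649408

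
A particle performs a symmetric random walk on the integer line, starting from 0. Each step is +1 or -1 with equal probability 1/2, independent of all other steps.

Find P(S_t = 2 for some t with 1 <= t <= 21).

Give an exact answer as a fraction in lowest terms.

Answer: 173965/262144

Derivation:
Count via complement. Let g(t,s) = #length-t paths at position s with S_1..S_t all ≠ 2.
g(t,s) = g(t-1,s-1) + g(t-1,s+1) for s ≠ 2; g(t,2) = 0.
t=0: g(0,0)=1
t=1: g(1,-1)=1 g(1,1)=1
t=2: g(2,-2)=1 g(2,0)=2
t=3: g(3,-3)=1 g(3,-1)=3 g(3,1)=2
t=4: g(4,-4)=1 g(4,-2)=4 g(4,0)=5
t=5: g(5,-5)=1 g(5,-3)=5 g(5,-1)=9 g(5,1)=5
t=6: g(6,-6)=1 g(6,-4)=6 g(6,-2)=14 g(6,0)=14
t=7: g(7,-7)=1 g(7,-5)=7 g(7,-3)=20 g(7,-1)=28 g(7,1)=14
t=8: g(8,-8)=1 g(8,-6)=8 g(8,-4)=27 g(8,-2)=48 g(8,0)=42
t=9: g(9,-9)=1 g(9,-7)=9 g(9,-5)=35 g(9,-3)=75 g(9,-1)=90 g(9,1)=42
t=10: g(10,-10)=1 g(10,-8)=10 g(10,-6)=44 g(10,-4)=110 g(10,-2)=165 g(10,0)=132
t=11: g(11,-11)=1 g(11,-9)=11 g(11,-7)=54 g(11,-5)=154 g(11,-3)=275 g(11,-1)=297 g(11,1)=132
t=12: g(12,-12)=1 g(12,-10)=12 g(12,-8)=65 g(12,-6)=208 g(12,-4)=429 g(12,-2)=572 g(12,0)=429
t=13: g(13,-13)=1 g(13,-11)=13 g(13,-9)=77 g(13,-7)=273 g(13,-5)=637 g(13,-3)=1001 g(13,-1)=1001 g(13,1)=429
t=14: g(14,-14)=1 g(14,-12)=14 g(14,-10)=90 g(14,-8)=350 g(14,-6)=910 g(14,-4)=1638 g(14,-2)=2002 g(14,0)=1430
t=15: g(15,-15)=1 g(15,-13)=15 g(15,-11)=104 g(15,-9)=440 g(15,-7)=1260 g(15,-5)=2548 g(15,-3)=3640 g(15,-1)=3432 g(15,1)=1430
t=16: g(16,-16)=1 g(16,-14)=16 g(16,-12)=119 g(16,-10)=544 g(16,-8)=1700 g(16,-6)=3808 g(16,-4)=6188 g(16,-2)=7072 g(16,0)=4862
t=17: g(17,-17)=1 g(17,-15)=17 g(17,-13)=135 g(17,-11)=663 g(17,-9)=2244 g(17,-7)=5508 g(17,-5)=9996 g(17,-3)=13260 g(17,-1)=11934 g(17,1)=4862
t=18: g(18,-18)=1 g(18,-16)=18 g(18,-14)=152 g(18,-12)=798 g(18,-10)=2907 g(18,-8)=7752 g(18,-6)=15504 g(18,-4)=23256 g(18,-2)=25194 g(18,0)=16796
t=19: g(19,-19)=1 g(19,-17)=19 g(19,-15)=170 g(19,-13)=950 g(19,-11)=3705 g(19,-9)=10659 g(19,-7)=23256 g(19,-5)=38760 g(19,-3)=48450 g(19,-1)=41990 g(19,1)=16796
t=20: g(20,-20)=1 g(20,-18)=20 g(20,-16)=189 g(20,-14)=1120 g(20,-12)=4655 g(20,-10)=14364 g(20,-8)=33915 g(20,-6)=62016 g(20,-4)=87210 g(20,-2)=90440 g(20,0)=58786
t=21: g(21,-21)=1 g(21,-19)=21 g(21,-17)=209 g(21,-15)=1309 g(21,-13)=5775 g(21,-11)=19019 g(21,-9)=48279 g(21,-7)=95931 g(21,-5)=149226 g(21,-3)=177650 g(21,-1)=149226 g(21,1)=58786
Paths never hitting 2: Σ_s g(21,s) = 705432
Paths hitting 2: 2^21 - 705432 = 1391720
P = 1391720/2097152 = 173965/262144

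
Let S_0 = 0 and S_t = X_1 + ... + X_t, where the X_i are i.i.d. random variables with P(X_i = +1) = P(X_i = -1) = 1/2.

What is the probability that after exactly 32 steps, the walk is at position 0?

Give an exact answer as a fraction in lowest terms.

To return to 0 after 32 steps: need exactly 16 steps of +1 and 16 of -1.
Favorable paths: C(32,16) = 601080390
Total paths: 2^32 = 4294967296
P = 601080390/4294967296 = 300540195/2147483648

Answer: 300540195/2147483648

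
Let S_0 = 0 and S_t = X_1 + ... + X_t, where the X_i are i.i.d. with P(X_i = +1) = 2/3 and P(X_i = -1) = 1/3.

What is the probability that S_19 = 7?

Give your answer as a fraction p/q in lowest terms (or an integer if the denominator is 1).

Answer: 74088448/387420489

Derivation:
To reach position 7 after 19 steps: need 13 steps of +1 and 6 steps of -1.
Number of such sequences: C(19,13) = 27132
Each has probability (2/3)^13 · (1/3)^6 = 8192/1162261467
P = 27132 · 8192/1162261467 = 74088448/387420489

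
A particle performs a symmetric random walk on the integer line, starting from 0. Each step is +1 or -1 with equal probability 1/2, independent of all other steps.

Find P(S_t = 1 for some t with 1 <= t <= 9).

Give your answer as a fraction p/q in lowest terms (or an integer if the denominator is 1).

Count via complement. Let g(t,s) = #length-t paths at position s with S_1..S_t all ≠ 1.
g(t,s) = g(t-1,s-1) + g(t-1,s+1) for s ≠ 1; g(t,1) = 0.
t=0: g(0,0)=1
t=1: g(1,-1)=1
t=2: g(2,-2)=1 g(2,0)=1
t=3: g(3,-3)=1 g(3,-1)=2
t=4: g(4,-4)=1 g(4,-2)=3 g(4,0)=2
t=5: g(5,-5)=1 g(5,-3)=4 g(5,-1)=5
t=6: g(6,-6)=1 g(6,-4)=5 g(6,-2)=9 g(6,0)=5
t=7: g(7,-7)=1 g(7,-5)=6 g(7,-3)=14 g(7,-1)=14
t=8: g(8,-8)=1 g(8,-6)=7 g(8,-4)=20 g(8,-2)=28 g(8,0)=14
t=9: g(9,-9)=1 g(9,-7)=8 g(9,-5)=27 g(9,-3)=48 g(9,-1)=42
Paths never hitting 1: Σ_s g(9,s) = 126
Paths hitting 1: 2^9 - 126 = 386
P = 386/512 = 193/256

Answer: 193/256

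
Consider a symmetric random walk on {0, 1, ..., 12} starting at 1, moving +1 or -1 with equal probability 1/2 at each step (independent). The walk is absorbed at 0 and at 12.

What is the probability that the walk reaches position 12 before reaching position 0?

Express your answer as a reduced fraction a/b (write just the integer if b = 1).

Symmetric walk (p = 1/2): the harmonic-function argument gives P(hit 12 before 0 | start at 1) = a/N.
P = 1/12 = 1/12

Answer: 1/12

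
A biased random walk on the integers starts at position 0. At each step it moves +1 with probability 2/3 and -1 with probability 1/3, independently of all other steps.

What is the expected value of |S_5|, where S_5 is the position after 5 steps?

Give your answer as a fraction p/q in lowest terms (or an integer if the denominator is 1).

Answer: 185/81

Derivation:
S_5 takes values m ≡ 1 (mod 2) with |m| ≤ 5; P(S_5=m) = C(5,(5+m)/2) · (2/3)^((5+m)/2) · (1/3)^((5-m)/2).
Distribution: P(S=-5)=1/243, P(S=-3)=10/243, P(S=-1)=40/243, P(S=1)=80/243, P(S=3)=80/243, P(S=5)=32/243
E[|S_5|] = Σ_m |m|·P(S_5=m) = 185/81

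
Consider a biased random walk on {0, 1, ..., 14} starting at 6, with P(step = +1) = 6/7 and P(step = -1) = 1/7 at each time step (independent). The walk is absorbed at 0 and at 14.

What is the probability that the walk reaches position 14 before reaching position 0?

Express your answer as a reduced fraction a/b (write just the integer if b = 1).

Biased walk: p = 6/7, q = 1/7, r = q/p = 1/6
Gambler's ruin: P(hit 14 before 0 | start at 6) = (1 - r^a)/(1 - r^N)
r^6 = 1/46656; r^14 = 1/78364164096
P = (1 - 1/46656) / (1 - 1/78364164096) = 46655/46656 / 78364164095/78364164096 = 2238928128/2238976117

Answer: 2238928128/2238976117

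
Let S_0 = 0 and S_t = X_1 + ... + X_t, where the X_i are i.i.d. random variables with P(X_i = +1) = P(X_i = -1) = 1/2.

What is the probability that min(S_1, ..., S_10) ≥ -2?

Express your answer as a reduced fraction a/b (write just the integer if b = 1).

Answer: 21/32

Derivation:
Let f(t,s) = #length-t paths at position s with S_1..S_t all ≥ -2.
f(t,s) = f(t-1,s-1) + f(t-1,s+1) for s ≥ -2; f(t,s) = 0 for s < -2.
t=0: f(0,0)=1
t=1: f(1,-1)=1 f(1,1)=1
t=2: f(2,-2)=1 f(2,0)=2 f(2,2)=1
t=3: f(3,-1)=3 f(3,1)=3 f(3,3)=1
t=4: f(4,-2)=3 f(4,0)=6 f(4,2)=4 f(4,4)=1
t=5: f(5,-1)=9 f(5,1)=10 f(5,3)=5 f(5,5)=1
t=6: f(6,-2)=9 f(6,0)=19 f(6,2)=15 f(6,4)=6 f(6,6)=1
t=7: f(7,-1)=28 f(7,1)=34 f(7,3)=21 f(7,5)=7 f(7,7)=1
t=8: f(8,-2)=28 f(8,0)=62 f(8,2)=55 f(8,4)=28 f(8,6)=8 f(8,8)=1
t=9: f(9,-1)=90 f(9,1)=117 f(9,3)=83 f(9,5)=36 f(9,7)=9 f(9,9)=1
t=10: f(10,-2)=90 f(10,0)=207 f(10,2)=200 f(10,4)=119 f(10,6)=45 f(10,8)=10 f(10,10)=1
Σ_s f(10,s) = 672
P = 672/1024 = 21/32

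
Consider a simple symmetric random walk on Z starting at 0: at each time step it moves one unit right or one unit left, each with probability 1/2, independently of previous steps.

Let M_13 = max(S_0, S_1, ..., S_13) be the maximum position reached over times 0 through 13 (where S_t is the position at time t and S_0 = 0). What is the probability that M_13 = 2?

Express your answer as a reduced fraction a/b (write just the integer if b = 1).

Let M_13 = max(S_0,...,S_13). Use the reflection principle: for j ≥ 1, #{paths with M_13 ≥ j} = #{S_13 ≥ j} + #{S_13 ≥ j+1}.
By reflection, #{M_13 ≥ 2} = #{S_13 ≥ 2} + #{S_13 ≥ 3} = 2380 + 2380 = 4760.
#{M_13 ≥ 3} = #{S_13 ≥ 3} + #{S_13 ≥ 4} = 2380 + 1093 = 3473.
#{M_13 = 2} = 4760 - 3473 = 1287.
P(M_13 = 2) = 1287/8192 = 1287/8192

Answer: 1287/8192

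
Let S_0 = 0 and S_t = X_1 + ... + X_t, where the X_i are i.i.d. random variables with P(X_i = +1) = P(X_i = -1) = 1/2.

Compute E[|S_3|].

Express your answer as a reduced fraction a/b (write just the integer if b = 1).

S_3 takes values m ≡ 1 (mod 2) with |m| ≤ 3; P(S_3=m) = C(3,(3+m)/2)/2^3.
Total paths: 2^3 = 8
Distribution: P(S=-3)=1/8, P(S=-1)=3/8, P(S=1)=3/8, P(S=3)=1/8
E[|S_3|] = Σ_m |m|·P(S_3=m) = 12/8 = 3/2

Answer: 3/2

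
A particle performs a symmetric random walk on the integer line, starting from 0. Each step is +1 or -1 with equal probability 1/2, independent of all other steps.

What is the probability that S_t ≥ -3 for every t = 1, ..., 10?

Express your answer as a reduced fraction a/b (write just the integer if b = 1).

Answer: 99/128

Derivation:
Let f(t,s) = #length-t paths at position s with S_1..S_t all ≥ -3.
f(t,s) = f(t-1,s-1) + f(t-1,s+1) for s ≥ -3; f(t,s) = 0 for s < -3.
t=0: f(0,0)=1
t=1: f(1,-1)=1 f(1,1)=1
t=2: f(2,-2)=1 f(2,0)=2 f(2,2)=1
t=3: f(3,-3)=1 f(3,-1)=3 f(3,1)=3 f(3,3)=1
t=4: f(4,-2)=4 f(4,0)=6 f(4,2)=4 f(4,4)=1
t=5: f(5,-3)=4 f(5,-1)=10 f(5,1)=10 f(5,3)=5 f(5,5)=1
t=6: f(6,-2)=14 f(6,0)=20 f(6,2)=15 f(6,4)=6 f(6,6)=1
t=7: f(7,-3)=14 f(7,-1)=34 f(7,1)=35 f(7,3)=21 f(7,5)=7 f(7,7)=1
t=8: f(8,-2)=48 f(8,0)=69 f(8,2)=56 f(8,4)=28 f(8,6)=8 f(8,8)=1
t=9: f(9,-3)=48 f(9,-1)=117 f(9,1)=125 f(9,3)=84 f(9,5)=36 f(9,7)=9 f(9,9)=1
t=10: f(10,-2)=165 f(10,0)=242 f(10,2)=209 f(10,4)=120 f(10,6)=45 f(10,8)=10 f(10,10)=1
Σ_s f(10,s) = 792
P = 792/1024 = 99/128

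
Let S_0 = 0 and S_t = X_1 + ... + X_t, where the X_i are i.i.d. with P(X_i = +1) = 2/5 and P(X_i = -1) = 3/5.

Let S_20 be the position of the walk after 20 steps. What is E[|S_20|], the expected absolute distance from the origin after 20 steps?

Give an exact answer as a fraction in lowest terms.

Answer: 92584511554804/19073486328125

Derivation:
S_20 takes values m ≡ 0 (mod 2) with |m| ≤ 20; P(S_20=m) = C(20,(20+m)/2) · (2/5)^((20+m)/2) · (3/5)^((20-m)/2).
Distribution: P(S=-20)=3486784401/95367431640625, P(S=-18)=9298091736/19073486328125, P(S=-16)=58887914328/19073486328125, P(S=-14)=235551657312/19073486328125, P(S=-12)=667396362384/19073486328125, P(S=-10)=7118894532096/95367431640625, P(S=-8)=2372964844032/19073486328125, P(S=-6)=3163953125376/19073486328125, P(S=-4)=3427615885824/19073486328125, P(S=-2)=3046769676288/19073486328125, P(S=0)=11171488813056/95367431640625, P(S=2)=1354119856128/19073486328125, P(S=4)=677059928064/19073486328125, P(S=6)=277768175616/19073486328125, P(S=8)=92589391872/19073486328125, P(S=10)=123452522496/95367431640625, P(S=12)=5143855104/19073486328125, P(S=14)=806879232/19073486328125, P(S=16)=89653248/19073486328125, P(S=18)=6291456/19073486328125, P(S=20)=1048576/95367431640625
E[|S_20|] = Σ_m |m|·P(S_20=m) = 92584511554804/19073486328125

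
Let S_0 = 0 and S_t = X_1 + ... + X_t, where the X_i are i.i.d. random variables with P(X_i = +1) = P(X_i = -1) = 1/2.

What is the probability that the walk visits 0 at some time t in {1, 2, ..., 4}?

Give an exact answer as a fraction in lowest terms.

Count via complement. Let g(t,s) = #length-t paths at position s with S_1..S_t all ≠ 0.
g(t,s) = g(t-1,s-1) + g(t-1,s+1) for s ≠ 0; g(t,0) = 0.
t=0: g(0,0)=1
t=1: g(1,-1)=1 g(1,1)=1
t=2: g(2,-2)=1 g(2,2)=1
t=3: g(3,-3)=1 g(3,-1)=1 g(3,1)=1 g(3,3)=1
t=4: g(4,-4)=1 g(4,-2)=2 g(4,2)=2 g(4,4)=1
Paths never hitting 0: Σ_s g(4,s) = 6
Paths hitting 0: 2^4 - 6 = 10
P = 10/16 = 5/8

Answer: 5/8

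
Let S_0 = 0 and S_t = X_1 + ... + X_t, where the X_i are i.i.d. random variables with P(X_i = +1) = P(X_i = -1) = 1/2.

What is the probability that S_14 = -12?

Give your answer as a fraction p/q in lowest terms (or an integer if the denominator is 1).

To reach position -12 after 14 steps: need 1 step of +1 and 13 of -1.
Favorable paths: C(14,1) = 14
Total paths: 2^14 = 16384
P = 14/16384 = 7/8192

Answer: 7/8192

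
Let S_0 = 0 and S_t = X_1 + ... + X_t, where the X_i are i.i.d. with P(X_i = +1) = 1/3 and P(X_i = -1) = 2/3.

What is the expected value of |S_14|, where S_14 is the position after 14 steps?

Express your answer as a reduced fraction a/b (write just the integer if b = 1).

S_14 takes values m ≡ 0 (mod 2) with |m| ≤ 14; P(S_14=m) = C(14,(14+m)/2) · (1/3)^((14+m)/2) · (2/3)^((14-m)/2).
Distribution: P(S=-14)=16384/4782969, P(S=-12)=114688/4782969, P(S=-10)=372736/4782969, P(S=-8)=745472/4782969, P(S=-6)=1025024/4782969, P(S=-4)=1025024/4782969, P(S=-2)=256256/1594323, P(S=0)=146432/1594323, P(S=2)=64064/1594323, P(S=4)=64064/4782969, P(S=6)=16016/4782969, P(S=8)=2912/4782969, P(S=10)=364/4782969, P(S=12)=28/4782969, P(S=14)=1/4782969
E[|S_14|] = Σ_m |m|·P(S_14=m) = 7949522/1594323

Answer: 7949522/1594323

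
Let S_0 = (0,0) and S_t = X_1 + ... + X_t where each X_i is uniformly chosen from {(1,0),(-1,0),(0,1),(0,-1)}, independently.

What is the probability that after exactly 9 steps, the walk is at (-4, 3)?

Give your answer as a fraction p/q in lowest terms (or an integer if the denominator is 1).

Answer: 567/131072

Derivation:
Let h be the number of horizontal steps (so 9-h are vertical). To end at (-4,3) need (h-4)/2 right-steps and ((9-h)+3)/2 up-steps.
Sum over h with 4 ≤ h ≤ 6, h ≡ 0 (mod 2), 9-h ≡ 1 (mod 2):
h=4: C(9,4)·C(4,0)·C(5,4) = 126·1·5 = 630
h=6: C(9,6)·C(6,1)·C(3,3) = 84·6·1 = 504
Total favorable: 1134
Total paths: 4^9 = 262144
P = 1134/262144 = 567/131072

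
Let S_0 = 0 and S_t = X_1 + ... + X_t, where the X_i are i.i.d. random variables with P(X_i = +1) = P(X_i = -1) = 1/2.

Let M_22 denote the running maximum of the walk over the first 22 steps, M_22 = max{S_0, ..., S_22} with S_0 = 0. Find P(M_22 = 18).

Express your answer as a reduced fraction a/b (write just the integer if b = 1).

Let M_22 = max(S_0,...,S_22). Use the reflection principle: for j ≥ 1, #{paths with M_22 ≥ j} = #{S_22 ≥ j} + #{S_22 ≥ j+1}.
By reflection, #{M_22 ≥ 18} = #{S_22 ≥ 18} + #{S_22 ≥ 19} = 254 + 23 = 277.
#{M_22 ≥ 19} = #{S_22 ≥ 19} + #{S_22 ≥ 20} = 23 + 23 = 46.
#{M_22 = 18} = 277 - 46 = 231.
P(M_22 = 18) = 231/4194304 = 231/4194304

Answer: 231/4194304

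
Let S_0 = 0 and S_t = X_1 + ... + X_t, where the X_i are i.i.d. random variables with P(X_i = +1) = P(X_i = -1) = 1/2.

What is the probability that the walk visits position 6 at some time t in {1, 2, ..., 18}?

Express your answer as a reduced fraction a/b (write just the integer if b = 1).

Answer: 10949/65536

Derivation:
Count via complement. Let g(t,s) = #length-t paths at position s with S_1..S_t all ≠ 6.
g(t,s) = g(t-1,s-1) + g(t-1,s+1) for s ≠ 6; g(t,6) = 0.
t=0: g(0,0)=1
t=1: g(1,-1)=1 g(1,1)=1
t=2: g(2,-2)=1 g(2,0)=2 g(2,2)=1
t=3: g(3,-3)=1 g(3,-1)=3 g(3,1)=3 g(3,3)=1
t=4: g(4,-4)=1 g(4,-2)=4 g(4,0)=6 g(4,2)=4 g(4,4)=1
t=5: g(5,-5)=1 g(5,-3)=5 g(5,-1)=10 g(5,1)=10 g(5,3)=5 g(5,5)=1
t=6: g(6,-6)=1 g(6,-4)=6 g(6,-2)=15 g(6,0)=20 g(6,2)=15 g(6,4)=6
t=7: g(7,-7)=1 g(7,-5)=7 g(7,-3)=21 g(7,-1)=35 g(7,1)=35 g(7,3)=21 g(7,5)=6
t=8: g(8,-8)=1 g(8,-6)=8 g(8,-4)=28 g(8,-2)=56 g(8,0)=70 g(8,2)=56 g(8,4)=27
t=9: g(9,-9)=1 g(9,-7)=9 g(9,-5)=36 g(9,-3)=84 g(9,-1)=126 g(9,1)=126 g(9,3)=83 g(9,5)=27
t=10: g(10,-10)=1 g(10,-8)=10 g(10,-6)=45 g(10,-4)=120 g(10,-2)=210 g(10,0)=252 g(10,2)=209 g(10,4)=110
t=11: g(11,-11)=1 g(11,-9)=11 g(11,-7)=55 g(11,-5)=165 g(11,-3)=330 g(11,-1)=462 g(11,1)=461 g(11,3)=319 g(11,5)=110
t=12: g(12,-12)=1 g(12,-10)=12 g(12,-8)=66 g(12,-6)=220 g(12,-4)=495 g(12,-2)=792 g(12,0)=923 g(12,2)=780 g(12,4)=429
t=13: g(13,-13)=1 g(13,-11)=13 g(13,-9)=78 g(13,-7)=286 g(13,-5)=715 g(13,-3)=1287 g(13,-1)=1715 g(13,1)=1703 g(13,3)=1209 g(13,5)=429
t=14: g(14,-14)=1 g(14,-12)=14 g(14,-10)=91 g(14,-8)=364 g(14,-6)=1001 g(14,-4)=2002 g(14,-2)=3002 g(14,0)=3418 g(14,2)=2912 g(14,4)=1638
t=15: g(15,-15)=1 g(15,-13)=15 g(15,-11)=105 g(15,-9)=455 g(15,-7)=1365 g(15,-5)=3003 g(15,-3)=5004 g(15,-1)=6420 g(15,1)=6330 g(15,3)=4550 g(15,5)=1638
t=16: g(16,-16)=1 g(16,-14)=16 g(16,-12)=120 g(16,-10)=560 g(16,-8)=1820 g(16,-6)=4368 g(16,-4)=8007 g(16,-2)=11424 g(16,0)=12750 g(16,2)=10880 g(16,4)=6188
t=17: g(17,-17)=1 g(17,-15)=17 g(17,-13)=136 g(17,-11)=680 g(17,-9)=2380 g(17,-7)=6188 g(17,-5)=12375 g(17,-3)=19431 g(17,-1)=24174 g(17,1)=23630 g(17,3)=17068 g(17,5)=6188
t=18: g(18,-18)=1 g(18,-16)=18 g(18,-14)=153 g(18,-12)=816 g(18,-10)=3060 g(18,-8)=8568 g(18,-6)=18563 g(18,-4)=31806 g(18,-2)=43605 g(18,0)=47804 g(18,2)=40698 g(18,4)=23256
Paths never hitting 6: Σ_s g(18,s) = 218348
Paths hitting 6: 2^18 - 218348 = 43796
P = 43796/262144 = 10949/65536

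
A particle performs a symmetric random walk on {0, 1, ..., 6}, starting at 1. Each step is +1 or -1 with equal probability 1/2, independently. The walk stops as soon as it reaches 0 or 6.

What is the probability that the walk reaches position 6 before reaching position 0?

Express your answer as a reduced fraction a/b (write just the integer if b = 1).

Symmetric walk (p = 1/2): the harmonic-function argument gives P(hit 6 before 0 | start at 1) = a/N.
P = 1/6 = 1/6

Answer: 1/6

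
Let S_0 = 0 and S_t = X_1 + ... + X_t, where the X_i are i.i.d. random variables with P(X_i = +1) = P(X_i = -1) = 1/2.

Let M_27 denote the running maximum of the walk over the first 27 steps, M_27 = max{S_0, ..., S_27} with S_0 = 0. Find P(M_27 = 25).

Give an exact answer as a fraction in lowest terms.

Let M_27 = max(S_0,...,S_27). Use the reflection principle: for j ≥ 1, #{paths with M_27 ≥ j} = #{S_27 ≥ j} + #{S_27 ≥ j+1}.
By reflection, #{M_27 ≥ 25} = #{S_27 ≥ 25} + #{S_27 ≥ 26} = 28 + 1 = 29.
#{M_27 ≥ 26} = #{S_27 ≥ 26} + #{S_27 ≥ 27} = 1 + 1 = 2.
#{M_27 = 25} = 29 - 2 = 27.
P(M_27 = 25) = 27/134217728 = 27/134217728

Answer: 27/134217728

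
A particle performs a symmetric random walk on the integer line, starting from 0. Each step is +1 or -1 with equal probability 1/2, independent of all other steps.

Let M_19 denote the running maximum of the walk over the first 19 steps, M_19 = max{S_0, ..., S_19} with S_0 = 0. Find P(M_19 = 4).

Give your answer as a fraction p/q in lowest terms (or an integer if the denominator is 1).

Let M_19 = max(S_0,...,S_19). Use the reflection principle: for j ≥ 1, #{paths with M_19 ≥ j} = #{S_19 ≥ j} + #{S_19 ≥ j+1}.
By reflection, #{M_19 ≥ 4} = #{S_19 ≥ 4} + #{S_19 ≥ 5} = 94184 + 94184 = 188368.
#{M_19 ≥ 5} = #{S_19 ≥ 5} + #{S_19 ≥ 6} = 94184 + 43796 = 137980.
#{M_19 = 4} = 188368 - 137980 = 50388.
P(M_19 = 4) = 50388/524288 = 12597/131072

Answer: 12597/131072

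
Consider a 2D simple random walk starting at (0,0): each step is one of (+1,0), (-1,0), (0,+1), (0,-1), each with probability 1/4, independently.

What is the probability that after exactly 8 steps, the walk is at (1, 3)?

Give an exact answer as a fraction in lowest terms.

Let h be the number of horizontal steps (so 8-h are vertical). To end at (1,3) need (h+1)/2 right-steps and ((8-h)+3)/2 up-steps.
Sum over h with 1 ≤ h ≤ 5, h ≡ 1 (mod 2), 8-h ≡ 1 (mod 2):
h=1: C(8,1)·C(1,1)·C(7,5) = 8·1·21 = 168
h=3: C(8,3)·C(3,2)·C(5,4) = 56·3·5 = 840
h=5: C(8,5)·C(5,3)·C(3,3) = 56·10·1 = 560
Total favorable: 1568
Total paths: 4^8 = 65536
P = 1568/65536 = 49/2048

Answer: 49/2048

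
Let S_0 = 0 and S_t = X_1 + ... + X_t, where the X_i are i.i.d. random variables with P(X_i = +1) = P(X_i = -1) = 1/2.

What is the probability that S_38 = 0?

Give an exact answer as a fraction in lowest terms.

Answer: 4418157975/34359738368

Derivation:
To return to 0 after 38 steps: need exactly 19 steps of +1 and 19 of -1.
Favorable paths: C(38,19) = 35345263800
Total paths: 2^38 = 274877906944
P = 35345263800/274877906944 = 4418157975/34359738368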